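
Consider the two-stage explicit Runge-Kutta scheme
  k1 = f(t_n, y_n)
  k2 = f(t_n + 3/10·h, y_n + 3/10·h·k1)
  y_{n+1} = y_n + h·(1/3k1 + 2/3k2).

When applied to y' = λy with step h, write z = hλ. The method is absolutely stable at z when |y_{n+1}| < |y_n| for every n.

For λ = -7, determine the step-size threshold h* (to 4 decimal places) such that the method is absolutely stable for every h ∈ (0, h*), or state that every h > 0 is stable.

(-5.0000,0); λ=-7 ⇒ h* = (5)/7 = 0.7143.

On y'=λy, z=hλ:
  k1=λy_n ⇒ h·k1=z·y_n;  k2=λ(1+3/10z)y_n ⇒ h·k2=z(1+3/10z)y_n
  y_{n+1}/y_n = 1 + 1/3z + 2/3z(1+3/10z) = 1 + z + 1/5z²
  R(z) = 1 + z + 1/5z².

Solve |R(x)|<1 on ℝ⁻.
x=-1.32: |R|=0.0285
R=1: x+1/5x²=0 ⇒ x=−5=-5.0000; min R=1−1/(4·1/5)=-0.2500>−1
Confirm numerically:
  x=-3.616: |R|=0.00091 <1
  x=-3.188: |R|=0.15533 <1
  x=-3.100: |R|=0.17800 <1
  x=-2.445: |R|=0.24940 <1
  x=-5.367: |R|=1.39394 >1
  x=-5.211: |R|=1.21990 >1
Stable set (-5.0000, 0).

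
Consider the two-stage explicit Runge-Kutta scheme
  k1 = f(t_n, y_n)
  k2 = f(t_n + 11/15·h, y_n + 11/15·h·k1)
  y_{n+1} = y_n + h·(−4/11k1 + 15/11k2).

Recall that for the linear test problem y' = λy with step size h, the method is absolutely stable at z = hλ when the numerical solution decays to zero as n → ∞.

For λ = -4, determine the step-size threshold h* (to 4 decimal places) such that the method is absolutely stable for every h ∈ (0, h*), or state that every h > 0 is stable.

On y'=λy, z=hλ:
  k1=λy_n ⇒ h·k1=z·y_n;  k2=λ(1+11/15z)y_n ⇒ h·k2=z(1+11/15z)y_n
  y_{n+1}/y_n = 1 − 4/11z + 15/11z(1+11/15z) = 1 + z + z²
  ⇒ R(z) = 1 + z + z².

Solve |R(x)|<1 on ℝ⁻.
x=-1.48: |R|=1.7104
R=1: x+1x²=0 ⇒ x=−1=-1.0000; min R=1−1/(4·1)=0.7500>−1
Confirm numerically:
  x=-0.843: |R|=0.86765 <1
  x=-0.770: |R|=0.82290 <1
  x=-0.640: |R|=0.76960 <1
  x=-1.585: |R|=1.92722 >1
  x=-1.504: |R|=1.75802 >1
Interval (-1.0000, 0).

(-1.0000,0); λ=-4 ⇒ h* = (1)/4 = 0.2500.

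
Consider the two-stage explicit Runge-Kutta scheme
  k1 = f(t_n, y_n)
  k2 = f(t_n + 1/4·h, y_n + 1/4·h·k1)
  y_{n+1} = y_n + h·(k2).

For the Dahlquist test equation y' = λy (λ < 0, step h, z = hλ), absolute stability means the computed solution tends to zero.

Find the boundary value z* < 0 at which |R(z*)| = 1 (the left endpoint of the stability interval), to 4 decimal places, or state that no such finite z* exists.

Set f=λy, z=hλ:
  k1=λy_n ⇒ h·k1=z·y_n;  k2=λ(1+1/4z)y_n ⇒ h·k2=z(1+1/4z)y_n
  y_{n+1}/y_n = 1 + z(1+1/4z) = 1 + z + 1/4z²
  Hence R(z) = 1 + z + 1/4z².

Need |R(x)|<1, x<0.
x=-1.34: |R|=0.1089
R=1: x+1/4x²=0 ⇒ x=−4=-4.0000; min R=1−1/(4·1/4)=0.0000>−1
Confirm numerically:
  x=-3.157: |R|=0.33466 <1
  x=-2.641: |R|=0.10272 <1
  x=-1.986: |R|=0.00005 <1
  x=-4.157: |R|=1.16316 >1
  x=-4.117: |R|=1.12042 >1
  x=-4.040: |R|=1.04040 >1
Stable set (-4.0000, 0).

left endpoint -4.0000.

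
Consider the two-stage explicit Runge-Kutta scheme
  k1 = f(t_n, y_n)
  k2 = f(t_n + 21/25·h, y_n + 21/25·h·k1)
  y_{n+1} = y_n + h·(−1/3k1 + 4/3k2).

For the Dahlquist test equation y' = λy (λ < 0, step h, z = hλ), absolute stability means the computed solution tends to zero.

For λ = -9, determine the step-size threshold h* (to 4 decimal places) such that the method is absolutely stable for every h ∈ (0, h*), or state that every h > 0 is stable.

(-0.8929,0); λ=-9 ⇒ h* = (25/28)/9 = 0.0992.

On y'=λy, z=hλ:
  k1=λy_n ⇒ h·k1=z·y_n;  k2=λ(1+21/25z)y_n ⇒ h·k2=z(1+21/25z)y_n
  y_{n+1}/y_n = 1 − 1/3z + 4/3z(1+21/25z) = 1 + z + 28/25z²
  ⇒ R(z) = 1 + z + 28/25z².

Boundary: |R(x)|=1, x<0.
x=-1.25: |R|=1.5000
R=1: x+28/25x²=0 ⇒ x=−25/28=-0.8929; min R=1−1/(4·28/25)=0.7768>−1
Confirm numerically:
  x=-0.820: |R|=0.93309 <1
  x=-0.762: |R|=0.88832 <1
  x=-0.730: |R|=0.86685 <1
  x=-1.338: |R|=1.66707 >1
  x=-0.967: |R|=1.08030 >1
So |R|<1 on (-0.8929, 0).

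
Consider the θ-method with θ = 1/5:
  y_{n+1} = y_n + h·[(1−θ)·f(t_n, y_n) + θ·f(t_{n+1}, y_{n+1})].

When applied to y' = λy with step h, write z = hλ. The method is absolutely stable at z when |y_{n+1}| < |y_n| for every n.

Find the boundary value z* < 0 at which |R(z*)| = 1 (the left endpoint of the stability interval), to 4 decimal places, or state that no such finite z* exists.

z* = -3.3333.

Test eqn y'=λy, z=hλ:
  y_{n+1} = y_n + z·[4/5·y_n + 1/5·y_{n+1}] ⇒ (1 − 1/5z)y_{n+1} = (1 + 4/5z)y_n
  Hence R(z) = (1 + 4/5z)/(1 − 1/5z).

Need |R(x)|<1, x<0.
x=-0.41: |R|=0.6211
R=−1: 1+4/5x = −1+1/5x ⇒ -3/5x=2 ⇒ x=2/(-3/5)=-3.3333
Confirm numerically:
  x=-3.206: |R|=0.95345 <1
  x=-3.138: |R|=0.92799 <1
  x=-1.464: |R|=0.13243 <1
  x=-3.700: |R|=1.12644 >1
  x=-3.613: |R|=1.09741 >1
So |R|<1 on (-3.3333, 0).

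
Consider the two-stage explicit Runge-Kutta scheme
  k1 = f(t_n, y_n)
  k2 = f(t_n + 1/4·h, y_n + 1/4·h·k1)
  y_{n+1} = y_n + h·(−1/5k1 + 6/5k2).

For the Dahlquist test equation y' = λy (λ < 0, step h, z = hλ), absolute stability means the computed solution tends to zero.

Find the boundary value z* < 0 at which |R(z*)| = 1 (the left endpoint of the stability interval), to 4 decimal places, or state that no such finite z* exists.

left endpoint -3.3333.

Set f=λy, z=hλ:
  k1=λy_n ⇒ h·k1=z·y_n;  k2=λ(1+1/4z)y_n ⇒ h·k2=z(1+1/4z)y_n
  y_{n+1}/y_n = 1 − 1/5z + 6/5z(1+1/4z) = 1 + z + 3/10z²
  Hence R(z) = 1 + z + 3/10z².

Solve |R(x)|<1 on ℝ⁻.
x=-1.31: |R|=0.2048
R=1: x+3/10x²=0 ⇒ x=−10/3=-3.3333; min R=1−1/(4·3/10)=0.1667>−1
Confirm numerically:
  x=-2.753: |R|=0.52070 <1
  x=-2.166: |R|=0.24147 <1
  x=-1.777: |R|=0.17032 <1
  x=-3.772: |R|=1.49640 >1
  x=-3.570: |R|=1.25347 >1
Interval (-3.3333, 0).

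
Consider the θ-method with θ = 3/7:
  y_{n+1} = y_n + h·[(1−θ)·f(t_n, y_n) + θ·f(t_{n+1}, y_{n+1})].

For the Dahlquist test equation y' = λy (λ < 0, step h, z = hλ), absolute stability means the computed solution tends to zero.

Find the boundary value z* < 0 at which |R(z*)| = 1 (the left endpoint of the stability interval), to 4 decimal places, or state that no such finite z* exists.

Test eqn y'=λy, z=hλ:
  y_{n+1} = y_n + z·[4/7·y_n + 3/7·y_{n+1}] ⇒ (1 − 3/7z)y_{n+1} = (1 + 4/7z)y_n
  R(z) = (1 + 4/7z)/(1 − 3/7z).

Boundary: |R(x)|=1, x<0.
x=-1.28: |R|=0.1734
R=−1: 1+4/7x = −1+3/7x ⇒ -1/7x=2 ⇒ x=2/(-1/7)=-14.0000
Confirm numerically:
  x=-11.808: |R|=0.94833 <1
  x=-11.634: |R|=0.94353 <1
  x=-7.608: |R|=0.78568 <1
  x=-7.300: |R|=0.76817 <1
  x=-14.560: |R|=1.01105 >1
  x=-14.556: |R|=1.01097 >1
Stable set (-14.0000, 0).

z* = -14.0000.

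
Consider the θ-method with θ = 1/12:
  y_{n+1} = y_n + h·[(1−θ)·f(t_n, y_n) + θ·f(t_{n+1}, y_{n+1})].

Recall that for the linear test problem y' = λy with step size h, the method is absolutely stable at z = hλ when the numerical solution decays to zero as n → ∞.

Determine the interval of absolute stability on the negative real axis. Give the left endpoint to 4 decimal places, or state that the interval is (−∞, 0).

Test eqn y'=λy, z=hλ:
  y_{n+1} = y_n + z·[11/12·y_n + 1/12·y_{n+1}] ⇒ (1 − 1/12z)y_{n+1} = (1 + 11/12z)y_n
  R(z) = (1 + 11/12z)/(1 − 1/12z).

Need |R(x)|<1, x<0.
x=-1.17: |R|=0.0661
R=−1: 1+11/12x = −1+1/12x ⇒ -5/6x=2 ⇒ x=2/(-5/6)=-2.4000
Confirm numerically:
  x=-2.275: |R|=0.91243 <1
  x=-1.765: |R|=0.53869 <1
  x=-1.643: |R|=0.44514 <1
  x=-1.389: |R|=0.24490 <1
  x=-2.756: |R|=1.24126 >1
  x=-2.580: |R|=1.12346 >1
Stable set (-2.4000, 0).

(-2.4000, 0).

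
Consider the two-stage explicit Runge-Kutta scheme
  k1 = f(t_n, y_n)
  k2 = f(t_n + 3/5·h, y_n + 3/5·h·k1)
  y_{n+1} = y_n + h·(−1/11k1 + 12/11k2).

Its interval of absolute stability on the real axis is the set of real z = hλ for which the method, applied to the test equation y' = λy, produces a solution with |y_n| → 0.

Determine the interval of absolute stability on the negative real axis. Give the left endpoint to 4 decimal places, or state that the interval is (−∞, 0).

z∈(-1.5278,0).

On y'=λy, z=hλ:
  k1=λy_n ⇒ h·k1=z·y_n;  k2=λ(1+3/5z)y_n ⇒ h·k2=z(1+3/5z)y_n
  y_{n+1}/y_n = 1 − 1/11z + 12/11z(1+3/5z) = 1 + z + 36/55z²
  Hence R(z) = 1 + z + 36/55z².

Find x<0 with |R(x)|<1.
x=-0.61: |R|=0.6336
R=1: x+36/55x²=0 ⇒ x=−55/36=-1.5278; min R=1−1/(4·36/55)=0.6181>−1
Confirm numerically:
  x=-1.369: |R|=0.85772 <1
  x=-1.333: |R|=0.83005 <1
  x=-1.295: |R|=0.80269 <1
  x=-1.037: |R|=0.66688 <1
  x=-1.977: |R|=1.58131 >1
  x=-1.578: |R|=1.05187 >1
So |R|<1 on (-1.5278, 0).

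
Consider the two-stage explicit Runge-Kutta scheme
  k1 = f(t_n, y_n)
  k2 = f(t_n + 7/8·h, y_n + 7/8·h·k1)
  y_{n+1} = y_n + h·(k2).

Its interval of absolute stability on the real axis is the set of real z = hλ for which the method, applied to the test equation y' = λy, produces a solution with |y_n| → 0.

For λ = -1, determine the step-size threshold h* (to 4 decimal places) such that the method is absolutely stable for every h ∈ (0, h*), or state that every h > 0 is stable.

With y'=λy (z=hλ):
  k1=λy_n ⇒ h·k1=z·y_n;  k2=λ(1+7/8z)y_n ⇒ h·k2=z(1+7/8z)y_n
  y_{n+1}/y_n = 1 + z(1+7/8z) = 1 + z + 7/8z²
  R(z) = 1 + z + 7/8z².

Solve |R(x)|<1 on ℝ⁻.
x=-1.54: |R|=1.5352
R=1: x+7/8x²=0 ⇒ x=−8/7=-1.1429; min R=1−1/(4·7/8)=0.7143>−1
Confirm numerically:
  x=-0.999: |R|=0.87425 <1
  x=-0.804: |R|=0.76161 <1
  x=-0.761: |R|=0.74573 <1
  x=-0.722: |R|=0.73412 <1
  x=-1.454: |R|=1.39585 >1
  x=-1.444: |R|=1.38049 >1
Stable set (-1.1429, 0).

(-1.1429,0); λ=-1 ⇒ h* = (8/7)/1 = 1.1429.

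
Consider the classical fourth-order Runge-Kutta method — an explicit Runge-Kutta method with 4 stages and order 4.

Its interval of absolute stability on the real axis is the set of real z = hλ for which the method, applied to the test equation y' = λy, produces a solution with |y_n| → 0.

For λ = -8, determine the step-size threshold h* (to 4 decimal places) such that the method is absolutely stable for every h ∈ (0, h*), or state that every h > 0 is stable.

(-2.7853,0); λ=-8 ⇒ h* = 0.3482.

With y'=λy (z=hλ):
  order 4, 4-stage ⇒ R(z)=1+z+z^2/2+z^3/6+z^4/24
  (e.g. R(-0.53)=0.58892, |R|=0.58892)

Find x<0 with |R(x)|<1.
x=-0.53: |R|=0.5889
|R(-1.56)|=0.2708 |R(-1.37)|=0.2867 |R(-0.67)|=0.5127
Bisect:
  x_lo=-3.3323 |R|=2.1903  x_hi=-0.0937 |R|=0.9106
  mid=-1.71298 |R|=0.27519 →hi
  mid=-2.52262 |R|=0.67101 →hi
  mid=-2.92745 |R|=1.23635 →lo
  mid=-2.72504 |R|=0.91289 →hi
  mid=-2.82624 |R|=1.06351 →lo
  mid=-2.77564 |R|=0.98554 →hi
  mid=-2.80094 |R|=1.02385 →lo
  ...
  [-2.78532,-2.78513] ⇒ x*=-2.7853
Stable set (-2.7853, 0).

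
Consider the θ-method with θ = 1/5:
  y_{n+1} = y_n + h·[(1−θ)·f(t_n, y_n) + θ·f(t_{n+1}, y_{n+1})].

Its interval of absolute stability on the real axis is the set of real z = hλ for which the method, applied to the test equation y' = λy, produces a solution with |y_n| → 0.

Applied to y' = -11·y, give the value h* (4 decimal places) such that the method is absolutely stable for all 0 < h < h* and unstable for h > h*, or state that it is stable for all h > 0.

Set f=λy, z=hλ:
  y_{n+1} = y_n + z·[4/5·y_n + 1/5·y_{n+1}] ⇒ (1 − 1/5z)y_{n+1} = (1 + 4/5z)y_n
  so R(z) = (1 + 4/5z)/(1 − 1/5z).

Boundary: |R(x)|=1, x<0.
x=-1.49: |R|=0.1479
R=−1: 1+4/5x = −1+1/5x ⇒ -3/5x=2 ⇒ x=2/(-3/5)=-3.3333
Confirm numerically:
  x=-3.284: |R|=0.98213 <1
  x=-2.863: |R|=0.82055 <1
  x=-2.629: |R|=0.72303 <1
  x=-3.747: |R|=1.14188 >1
  x=-3.368: |R|=1.01243 >1
So |R|<1 on (-3.3333, 0).

(-3.3333,0); λ=-11 ⇒ h* = (10/3)/11 = 0.3030.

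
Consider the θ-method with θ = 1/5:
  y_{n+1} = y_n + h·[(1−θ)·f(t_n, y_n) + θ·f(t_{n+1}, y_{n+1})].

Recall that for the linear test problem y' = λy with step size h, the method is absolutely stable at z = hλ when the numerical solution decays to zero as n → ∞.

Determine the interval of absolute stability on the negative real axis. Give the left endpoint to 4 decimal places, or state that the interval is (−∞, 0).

Test eqn y'=λy, z=hλ:
  y_{n+1} = y_n + z·[4/5·y_n + 1/5·y_{n+1}] ⇒ (1 − 1/5z)y_{n+1} = (1 + 4/5z)y_n
  so R(z) = (1 + 4/5z)/(1 − 1/5z).

Need |R(x)|<1, x<0.
x=-1.59: |R|=0.2064
R=−1: 1+4/5x = −1+1/5x ⇒ -3/5x=2 ⇒ x=2/(-3/5)=-3.3333
Confirm numerically:
  x=-2.261: |R|=0.55695 <1
  x=-2.102: |R|=0.47986 <1
  x=-1.363: |R|=0.07104 <1
  x=-3.509: |R|=1.06193 >1
  x=-3.465: |R|=1.04666 >1
  x=-3.359: |R|=1.00921 >1
So |R|<1 on (-3.3333, 0).

z∈(-3.3333,0).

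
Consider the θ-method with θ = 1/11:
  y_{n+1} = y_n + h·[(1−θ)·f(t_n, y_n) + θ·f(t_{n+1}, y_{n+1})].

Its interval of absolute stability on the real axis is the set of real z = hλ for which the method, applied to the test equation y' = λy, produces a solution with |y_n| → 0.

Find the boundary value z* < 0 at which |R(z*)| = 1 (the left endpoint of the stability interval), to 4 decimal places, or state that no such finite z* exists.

left endpoint -2.4444.

With y'=λy (z=hλ):
  y_{n+1} = y_n + z·[10/11·y_n + 1/11·y_{n+1}] ⇒ (1 − 1/11z)y_{n+1} = (1 + 10/11z)y_n
  R(z) = (1 + 10/11z)/(1 − 1/11z).

Solve |R(x)|<1 on ℝ⁻.
x=-0.66: |R|=0.3774
R=−1: 1+10/11x = −1+1/11x ⇒ -9/11x=2 ⇒ x=2/(-9/11)=-2.4444
Confirm numerically:
  x=-2.368: |R|=0.94853 <1
  x=-2.354: |R|=0.93904 <1
  x=-1.275: |R|=0.14257 <1
  x=-1.259: |R|=0.12970 <1
  x=-2.998: |R|=1.35591 >1
  x=-2.800: |R|=1.23188 >1
  x=-2.504: |R|=1.03969 >1
Stable set (-2.4444, 0).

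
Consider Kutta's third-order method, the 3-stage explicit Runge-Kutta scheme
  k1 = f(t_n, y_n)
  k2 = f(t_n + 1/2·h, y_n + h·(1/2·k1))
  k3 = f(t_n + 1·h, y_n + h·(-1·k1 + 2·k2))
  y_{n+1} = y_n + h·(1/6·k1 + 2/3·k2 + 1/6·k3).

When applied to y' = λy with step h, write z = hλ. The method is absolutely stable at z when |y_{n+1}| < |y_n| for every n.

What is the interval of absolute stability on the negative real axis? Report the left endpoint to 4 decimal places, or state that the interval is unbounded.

z∈(-2.5127,0).

Set f=λy, z=hλ:
  order 3, 3-stage ⇒ R(z)=1+z+z^2/2+z^3/6
  (e.g. R(-1.68)=-0.05907, |R|=0.05907)

Boundary: |R(x)|=1, x<0.
x=-1.68: |R|=0.0591
|R(-1.44)|=0.0991 |R(-1.42)|=0.1110 |R(-1.41)|=0.1168
Bisect:
  x_lo=-2.8404 |R|=1.6258  x_hi=-0.2761 |R|=0.7585
  mid=-1.55827 |R|=0.02520 →hi
  mid=-2.19934 |R|=0.55386 →hi
  mid=-2.51988 |R|=1.01177 →lo
  mid=-2.35961 |R|=0.76536 →hi
  mid=-2.43975 |R|=0.88394 →hi
  mid=-2.47981 |R|=0.94667 →hi
  mid=-2.49985 |R|=0.97892 →hi
  ...
  [-2.51284,-2.51268] ⇒ x*=-2.5127
Interval (-2.5127, 0).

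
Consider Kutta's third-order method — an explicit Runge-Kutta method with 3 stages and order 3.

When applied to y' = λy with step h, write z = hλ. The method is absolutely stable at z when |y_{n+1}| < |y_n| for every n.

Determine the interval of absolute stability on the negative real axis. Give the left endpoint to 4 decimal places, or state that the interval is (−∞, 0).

With y'=λy (z=hλ):
  order 3, 3-stage ⇒ R(z)=1+z+z^2/2+z^3/6
  (e.g. R(-1.62)=-0.01639, |R|=0.01639)

Need |R(x)|<1, x<0.
x=-1.62: |R|=0.0164
|R(-2.42)|=0.8539 |R(-2.32)|=0.7100 |R(-2.04)|=0.3741
Bisect:
  x_lo=-3.2977 |R|=2.8372  x_hi=-0.1596 |R|=0.8525
  mid=-1.72863 |R|=0.09545 →hi
  mid=-2.51315 |R|=1.00067 →lo
  mid=-2.12089 |R|=0.46182 →hi
  mid=-2.31702 |R|=0.70592 →hi
  mid=-2.41509 |R|=0.84649 →hi
  mid=-2.46412 |R|=0.92182 →hi
  mid=-2.48864 |R|=0.96080 →hi
  mid=-2.50089 |R|=0.98062 →hi
  ...
  [-2.51277,-2.51258] ⇒ x*=-2.5127
Interval (-2.5127, 0).

(-2.5127, 0).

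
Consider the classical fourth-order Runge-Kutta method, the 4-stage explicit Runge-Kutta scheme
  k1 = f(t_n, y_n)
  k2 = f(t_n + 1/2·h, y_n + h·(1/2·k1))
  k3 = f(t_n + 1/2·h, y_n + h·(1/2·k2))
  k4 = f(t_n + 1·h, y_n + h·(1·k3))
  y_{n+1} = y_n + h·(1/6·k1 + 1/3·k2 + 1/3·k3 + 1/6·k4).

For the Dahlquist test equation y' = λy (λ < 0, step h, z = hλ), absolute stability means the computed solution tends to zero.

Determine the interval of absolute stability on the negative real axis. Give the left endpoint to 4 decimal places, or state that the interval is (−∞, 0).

Test eqn y'=λy, z=hλ:
  order 4, 4-stage ⇒ R(z)=1+z+z^2/2+z^3/6+z^4/24
  (e.g. R(-0.95)=0.39229, |R|=0.39229)

Find x<0 with |R(x)|<1.
x=-0.95: |R|=0.3923
|R(-2.23)|=0.4386 |R(-2.2)|=0.4214 |R(-2.01)|=0.3367
Bisect:
  x_lo=-3.5206 |R|=2.8050  x_hi=-0.3603 |R|=0.6975
  mid=-1.94045 |R|=0.31522 →hi
  mid=-2.73052 |R|=0.92050 →hi
  mid=-3.12555 |R|=1.64646 →lo
  mid=-2.92803 |R|=1.23741 →lo
  mid=-2.82927 |R|=1.06836 →lo
  mid=-2.77989 |R|=0.99189 →hi
  mid=-2.80458 |R|=1.02947 →lo
  mid=-2.79224 |R|=1.01052 →lo
  mid=-2.78607 |R|=1.00117 →lo
  ...
  [-2.78529,-2.78510] ⇒ x*=-2.7853
Stable set (-2.7853, 0).

(-2.7853, 0).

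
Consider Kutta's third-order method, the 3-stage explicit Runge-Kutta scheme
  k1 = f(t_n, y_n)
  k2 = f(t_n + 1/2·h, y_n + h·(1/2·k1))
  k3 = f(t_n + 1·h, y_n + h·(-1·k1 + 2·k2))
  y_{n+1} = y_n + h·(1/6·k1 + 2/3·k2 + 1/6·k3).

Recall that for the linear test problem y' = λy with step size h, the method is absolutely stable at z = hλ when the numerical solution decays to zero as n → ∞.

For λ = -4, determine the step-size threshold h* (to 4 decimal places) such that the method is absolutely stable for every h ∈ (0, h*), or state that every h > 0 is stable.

With y'=λy (z=hλ):
  order 3, 3-stage ⇒ R(z)=1+z+z^2/2+z^3/6
  (e.g. R(-0.49)=0.61044, |R|=0.61044)

Solve |R(x)|<1 on ℝ⁻.
x=-0.49: |R|=0.6104
|R(-2.23)|=0.5918 |R(-1.56)|=0.0241 |R(-1.29)|=0.1843
Bisect:
  x_lo=-3.0651 |R|=2.1671  x_hi=-0.2089 |R|=0.8114
  mid=-1.63701 |R|=0.02826 →hi
  mid=-2.35106 |R|=0.75323 →hi
  mid=-2.70809 |R|=1.35129 →lo
  mid=-2.52958 |R|=1.02789 →lo
  mid=-2.44032 |R|=0.88482 →hi
  mid=-2.48495 |R|=0.95488 →hi
  mid=-2.50726 |R|=0.99101 →hi
  mid=-2.51842 |R|=1.00935 →lo
  mid=-2.51284 |R|=1.00016 →lo
  ...
  [-2.51284,-2.51267] ⇒ x*=-2.5127
So |R|<1 on (-2.5127, 0).

(-2.5127,0); λ=-4 ⇒ h* = 0.6282.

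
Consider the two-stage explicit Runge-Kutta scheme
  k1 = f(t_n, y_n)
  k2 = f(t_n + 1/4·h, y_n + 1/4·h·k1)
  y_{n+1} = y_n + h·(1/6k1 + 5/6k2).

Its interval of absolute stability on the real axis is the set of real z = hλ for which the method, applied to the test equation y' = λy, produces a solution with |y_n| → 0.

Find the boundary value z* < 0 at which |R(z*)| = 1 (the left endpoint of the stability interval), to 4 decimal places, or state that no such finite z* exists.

left endpoint -4.8000.

Test eqn y'=λy, z=hλ:
  k1=λy_n ⇒ h·k1=z·y_n;  k2=λ(1+1/4z)y_n ⇒ h·k2=z(1+1/4z)y_n
  y_{n+1}/y_n = 1 + 1/6z + 5/6z(1+1/4z) = 1 + z + 5/24z²
  ⇒ R(z) = 1 + z + 5/24z².

Find x<0 with |R(x)|<1.
x=-1.72: |R|=0.1037
R=1: x+5/24x²=0 ⇒ x=−24/5=-4.8000; min R=1−1/(4·5/24)=-0.2000>−1
Confirm numerically:
  x=-4.626: |R|=0.83231 <1
  x=-4.278: |R|=0.53477 <1
  x=-3.447: |R|=0.02838 <1
  x=-1.943: |R|=0.15649 <1
  x=-5.125: |R|=1.34701 >1
  x=-4.875: |R|=1.07617 >1
Interval (-4.8000, 0).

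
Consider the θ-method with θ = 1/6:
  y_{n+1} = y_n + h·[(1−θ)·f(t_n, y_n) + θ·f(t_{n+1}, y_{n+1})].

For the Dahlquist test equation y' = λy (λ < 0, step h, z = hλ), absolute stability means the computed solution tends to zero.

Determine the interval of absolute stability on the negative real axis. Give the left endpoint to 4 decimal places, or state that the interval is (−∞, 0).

(-3.0000, 0).

Set f=λy, z=hλ:
  y_{n+1} = y_n + z·[5/6·y_n + 1/6·y_{n+1}] ⇒ (1 − 1/6z)y_{n+1} = (1 + 5/6z)y_n
  R(z) = (1 + 5/6z)/(1 − 1/6z).

Solve |R(x)|<1 on ℝ⁻.
x=-0.66: |R|=0.4054
R=−1: 1+5/6x = −1+1/6x ⇒ -2/3x=2 ⇒ x=2/(-2/3)=-3.0000
Confirm numerically:
  x=-2.667: |R|=0.84631 <1
  x=-2.411: |R|=0.71989 <1
  x=-1.793: |R|=0.38047 <1
  x=-1.672: |R|=0.30761 <1
  x=-3.590: |R|=1.24609 >1
  x=-3.325: |R|=1.13941 >1
  x=-3.272: |R|=1.11734 >1
Stable set (-3.0000, 0).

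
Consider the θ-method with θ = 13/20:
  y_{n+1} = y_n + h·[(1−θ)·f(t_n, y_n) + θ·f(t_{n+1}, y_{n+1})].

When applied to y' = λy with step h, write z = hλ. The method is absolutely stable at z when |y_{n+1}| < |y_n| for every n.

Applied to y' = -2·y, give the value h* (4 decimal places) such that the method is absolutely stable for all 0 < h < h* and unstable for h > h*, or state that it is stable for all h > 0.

interval (−∞, 0). Any h>0 works for λ=-2.

Set f=λy, z=hλ:
  y_{n+1} = y_n + z·[7/20·y_n + 13/20·y_{n+1}] ⇒ (1 − 13/20z)y_{n+1} = (1 + 7/20z)y_n
  so R(z) = (1 + 7/20z)/(1 − 13/20z).

Need |R(x)|<1, x<0.
x=-1.2: |R|=0.3258
x=-2: |R|=0.1304
x=-10: |R|=0.3333
x=-100: |R|=0.5152
θ=13/20≥1/2 ⇒ |1+7/20x|<|1−13/20x| ∀x<0 ⇒ interval (−∞,0).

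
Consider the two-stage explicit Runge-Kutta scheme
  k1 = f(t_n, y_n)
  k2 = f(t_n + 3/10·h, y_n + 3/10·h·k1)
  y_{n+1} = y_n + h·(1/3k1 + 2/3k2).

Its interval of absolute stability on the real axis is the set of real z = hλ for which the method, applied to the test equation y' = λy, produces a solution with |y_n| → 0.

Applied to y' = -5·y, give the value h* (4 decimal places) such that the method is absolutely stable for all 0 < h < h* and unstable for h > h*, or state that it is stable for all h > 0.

(-5.0000,0); λ=-5 ⇒ h* = (5)/5 = 1.0000.

With y'=λy (z=hλ):
  k1=λy_n ⇒ h·k1=z·y_n;  k2=λ(1+3/10z)y_n ⇒ h·k2=z(1+3/10z)y_n
  y_{n+1}/y_n = 1 + 1/3z + 2/3z(1+3/10z) = 1 + z + 1/5z²
  ⇒ R(z) = 1 + z + 1/5z².

Find x<0 with |R(x)|<1.
x=-0.46: |R|=0.5823
R=1: x+1/5x²=0 ⇒ x=−5=-5.0000; min R=1−1/(4·1/5)=-0.2500>−1
Confirm numerically:
  x=-4.187: |R|=0.31919 <1
  x=-4.085: |R|=0.25245 <1
  x=-4.034: |R|=0.22063 <1
  x=-2.099: |R|=0.21784 <1
  x=-5.344: |R|=1.36767 >1
  x=-5.156: |R|=1.16087 >1
Stable set (-5.0000, 0).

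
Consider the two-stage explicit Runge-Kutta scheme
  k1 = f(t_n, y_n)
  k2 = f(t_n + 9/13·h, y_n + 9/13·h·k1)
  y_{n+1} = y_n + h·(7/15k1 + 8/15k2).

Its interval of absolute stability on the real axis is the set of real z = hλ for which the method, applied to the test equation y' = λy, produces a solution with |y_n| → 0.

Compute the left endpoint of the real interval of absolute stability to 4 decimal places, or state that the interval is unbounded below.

left endpoint -2.7083.

On y'=λy, z=hλ:
  k1=λy_n ⇒ h·k1=z·y_n;  k2=λ(1+9/13z)y_n ⇒ h·k2=z(1+9/13z)y_n
  y_{n+1}/y_n = 1 + 7/15z + 8/15z(1+9/13z) = 1 + z + 24/65z²
  R(z) = 1 + z + 24/65z².

Need |R(x)|<1, x<0.
x=-0.89: |R|=0.4025
R=1: x+24/65x²=0 ⇒ x=−65/24=-2.7083; min R=1−1/(4·24/65)=0.3229>−1
Confirm numerically:
  x=-2.478: |R|=0.78926 <1
  x=-2.326: |R|=0.67164 <1
  x=-2.245: |R|=0.61593 <1
  x=-1.734: |R|=0.37619 <1
  x=-3.041: |R|=1.37353 >1
  x=-3.030: |R|=1.35987 >1
Interval (-2.7083, 0).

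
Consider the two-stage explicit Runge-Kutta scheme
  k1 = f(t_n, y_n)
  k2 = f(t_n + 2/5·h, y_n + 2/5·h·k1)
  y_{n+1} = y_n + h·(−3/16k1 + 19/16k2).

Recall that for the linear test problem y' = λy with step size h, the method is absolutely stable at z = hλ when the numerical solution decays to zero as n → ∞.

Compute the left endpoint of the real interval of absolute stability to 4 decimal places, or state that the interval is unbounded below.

z* = -2.1053.

Test eqn y'=λy, z=hλ:
  k1=λy_n ⇒ h·k1=z·y_n;  k2=λ(1+2/5z)y_n ⇒ h·k2=z(1+2/5z)y_n
  y_{n+1}/y_n = 1 − 3/16z + 19/16z(1+2/5z) = 1 + z + 19/40z²
  Hence R(z) = 1 + z + 19/40z².

Solve |R(x)|<1 on ℝ⁻.
x=-1.76: |R|=0.7114
R=1: x+19/40x²=0 ⇒ x=−40/19=-2.1053; min R=1−1/(4·19/40)=0.4737>−1
Confirm numerically:
  x=-1.499: |R|=0.56833 <1
  x=-1.250: |R|=0.49219 <1
  x=-1.197: |R|=0.48358 <1
  x=-0.958: |R|=0.47794 <1
  x=-2.688: |R|=1.74404 >1
  x=-2.586: |R|=1.59051 >1
  x=-2.456: |R|=1.40917 >1
So |R|<1 on (-2.1053, 0).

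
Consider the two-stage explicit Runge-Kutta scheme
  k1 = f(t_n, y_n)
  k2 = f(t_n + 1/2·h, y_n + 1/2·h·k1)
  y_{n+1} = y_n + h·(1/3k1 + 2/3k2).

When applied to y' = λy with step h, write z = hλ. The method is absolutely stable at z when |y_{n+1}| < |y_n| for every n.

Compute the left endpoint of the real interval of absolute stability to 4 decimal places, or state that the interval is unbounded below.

On y'=λy, z=hλ:
  k1=λy_n ⇒ h·k1=z·y_n;  k2=λ(1+1/2z)y_n ⇒ h·k2=z(1+1/2z)y_n
  y_{n+1}/y_n = 1 + 1/3z + 2/3z(1+1/2z) = 1 + z + 1/3z²
  so R(z) = 1 + z + 1/3z².

Find x<0 with |R(x)|<1.
x=-0.81: |R|=0.4087
R=1: x+1/3x²=0 ⇒ x=−3=-3.0000; min R=1−1/(4·1/3)=0.2500>−1
Confirm numerically:
  x=-2.772: |R|=0.78933 <1
  x=-2.671: |R|=0.70708 <1
  x=-1.910: |R|=0.30603 <1
  x=-1.789: |R|=0.27784 <1
  x=-3.490: |R|=1.57003 >1
  x=-3.402: |R|=1.45587 >1
  x=-3.191: |R|=1.20316 >1
Interval (-3.0000, 0).

left endpoint -3.0000.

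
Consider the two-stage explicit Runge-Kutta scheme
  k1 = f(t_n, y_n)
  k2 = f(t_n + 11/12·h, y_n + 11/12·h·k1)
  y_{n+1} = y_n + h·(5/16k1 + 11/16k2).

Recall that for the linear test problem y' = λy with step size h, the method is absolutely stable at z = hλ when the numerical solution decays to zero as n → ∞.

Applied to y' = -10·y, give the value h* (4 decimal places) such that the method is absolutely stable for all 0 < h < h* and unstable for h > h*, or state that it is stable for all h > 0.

Set f=λy, z=hλ:
  k1=λy_n ⇒ h·k1=z·y_n;  k2=λ(1+11/12z)y_n ⇒ h·k2=z(1+11/12z)y_n
  y_{n+1}/y_n = 1 + 5/16z + 11/16z(1+11/12z) = 1 + z + 121/192z²
  Hence R(z) = 1 + z + 121/192z².

Solve |R(x)|<1 on ℝ⁻.
x=-1.14: |R|=0.6790
R=1: x+121/192x²=0 ⇒ x=−192/121=-1.5868; min R=1−1/(4·121/192)=0.6033>−1
Confirm numerically:
  x=-1.530: |R|=0.94525 <1
  x=-1.288: |R|=0.75748 <1
  x=-0.880: |R|=0.60803 <1
  x=-0.822: |R|=0.60382 <1
  x=-2.168: |R|=1.79412 >1
  x=-1.811: |R|=1.25591 >1
  x=-1.639: |R|=1.05394 >1
Stable set (-1.5868, 0).

(-1.5868,0); λ=-10 ⇒ h* = (192/121)/10 = 0.1587.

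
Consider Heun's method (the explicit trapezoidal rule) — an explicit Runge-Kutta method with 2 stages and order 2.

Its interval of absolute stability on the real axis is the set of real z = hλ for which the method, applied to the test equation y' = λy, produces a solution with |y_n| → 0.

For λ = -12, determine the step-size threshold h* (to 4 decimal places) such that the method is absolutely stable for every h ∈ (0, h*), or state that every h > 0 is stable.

Set f=λy, z=hλ:
  order 2, 2-stage ⇒ R(z)=1+z+z^2/2
  (e.g. R(-1.37)=0.56845, |R|=0.56845)

Find x<0 with |R(x)|<1.
x=-1.37: |R|=0.5685
|R(-1.29)|=0.5421 |R(-0.9)|=0.5050 |R(-0.64)|=0.5648
Bisect:
  x_lo=-2.7461 |R|=2.0245  x_hi=-0.1235 |R|=0.8842
  mid=-1.43479 |R|=0.59452 →hi
  mid=-2.09046 |R|=1.09455 →lo
  mid=-1.76263 |R|=0.79080 →hi
  mid=-1.92654 |R|=0.92924 →hi
  mid=-2.00850 |R|=1.00854 →lo
  mid=-1.96752 |R|=0.96805 →hi
  mid=-1.98801 |R|=0.98808 →hi
  mid=-1.99826 |R|=0.99826 →hi
  mid=-2.00338 |R|=1.00339 →lo
  mid=-2.00082 |R|=1.00082 →lo
  ...
  [-2.00002,-1.99986] ⇒ x*=-2.0000
Interval (-2.0000, 0).

(-2.0000,0); λ=-12 ⇒ h* = 0.1667.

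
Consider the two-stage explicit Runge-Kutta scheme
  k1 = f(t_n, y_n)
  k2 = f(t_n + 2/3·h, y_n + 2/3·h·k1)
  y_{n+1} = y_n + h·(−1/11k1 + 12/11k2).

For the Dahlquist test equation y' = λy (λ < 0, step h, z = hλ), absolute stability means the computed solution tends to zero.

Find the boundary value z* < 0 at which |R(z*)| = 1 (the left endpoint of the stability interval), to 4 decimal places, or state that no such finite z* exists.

Set f=λy, z=hλ:
  k1=λy_n ⇒ h·k1=z·y_n;  k2=λ(1+2/3z)y_n ⇒ h·k2=z(1+2/3z)y_n
  y_{n+1}/y_n = 1 − 1/11z + 12/11z(1+2/3z) = 1 + z + 8/11z²
  so R(z) = 1 + z + 8/11z².

Need |R(x)|<1, x<0.
x=-1.6: |R|=1.2618
R=1: x+8/11x²=0 ⇒ x=−11/8=-1.3750; min R=1−1/(4·8/11)=0.6562>−1
Confirm numerically:
  x=-1.040: |R|=0.74662 <1
  x=-0.925: |R|=0.69727 <1
  x=-0.676: |R|=0.65635 <1
  x=-1.902: |R|=1.72898 >1
  x=-1.832: |R|=1.60889 >1
So |R|<1 on (-1.3750, 0).

z* = -1.3750.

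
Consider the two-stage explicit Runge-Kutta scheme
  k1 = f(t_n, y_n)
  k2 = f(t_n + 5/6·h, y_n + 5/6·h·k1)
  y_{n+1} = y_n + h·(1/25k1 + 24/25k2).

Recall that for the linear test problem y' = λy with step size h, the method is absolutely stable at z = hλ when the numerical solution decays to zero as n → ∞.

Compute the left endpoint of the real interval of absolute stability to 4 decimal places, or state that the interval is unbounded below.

left endpoint -1.2500.

On y'=λy, z=hλ:
  k1=λy_n ⇒ h·k1=z·y_n;  k2=λ(1+5/6z)y_n ⇒ h·k2=z(1+5/6z)y_n
  y_{n+1}/y_n = 1 + 1/25z + 24/25z(1+5/6z) = 1 + z + 4/5z²
  so R(z) = 1 + z + 4/5z².

Need |R(x)|<1, x<0.
x=-1.45: |R|=1.2320
R=1: x+4/5x²=0 ⇒ x=−5/4=-1.2500; min R=1−1/(4·4/5)=0.6875>−1
Confirm numerically:
  x=-0.937: |R|=0.76538 <1
  x=-0.662: |R|=0.68860 <1
  x=-0.522: |R|=0.69599 <1
  x=-1.699: |R|=1.61028 >1
  x=-1.676: |R|=1.57118 >1
  x=-1.548: |R|=1.36904 >1
Stable set (-1.2500, 0).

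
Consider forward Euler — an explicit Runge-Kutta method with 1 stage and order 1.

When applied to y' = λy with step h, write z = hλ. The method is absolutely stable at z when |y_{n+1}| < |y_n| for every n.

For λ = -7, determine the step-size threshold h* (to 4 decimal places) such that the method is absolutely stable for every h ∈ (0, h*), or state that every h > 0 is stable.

Test eqn y'=λy, z=hλ:
  order 1, 1-stage ⇒ R(z)=1+z
  (e.g. R(-1.35)=-0.35000, |R|=0.35000)

Solve |R(x)|<1 on ℝ⁻.
x=-1.35: |R|=0.3500
|R(-1.42)|=0.4200 |R(-0.68)|=0.3200 |R(-0.62)|=0.3800
Bisect:
  x_lo=-2.7636 |R|=1.7636  x_hi=-0.3072 |R|=0.6928
  mid=-1.53540 |R|=0.53540 →hi
  mid=-2.14949 |R|=1.14949 →lo
  mid=-1.84244 |R|=0.84244 →hi
  mid=-1.99597 |R|=0.99597 →hi
  mid=-2.07273 |R|=1.07273 →lo
  mid=-2.03435 |R|=1.03435 →lo
  mid=-2.01516 |R|=1.01516 →lo
  ...
  [-2.00001,-1.99986] ⇒ x*=-2.0000
Interval (-2.0000, 0).

(-2.0000,0); λ=-7 ⇒ h* = 0.2857.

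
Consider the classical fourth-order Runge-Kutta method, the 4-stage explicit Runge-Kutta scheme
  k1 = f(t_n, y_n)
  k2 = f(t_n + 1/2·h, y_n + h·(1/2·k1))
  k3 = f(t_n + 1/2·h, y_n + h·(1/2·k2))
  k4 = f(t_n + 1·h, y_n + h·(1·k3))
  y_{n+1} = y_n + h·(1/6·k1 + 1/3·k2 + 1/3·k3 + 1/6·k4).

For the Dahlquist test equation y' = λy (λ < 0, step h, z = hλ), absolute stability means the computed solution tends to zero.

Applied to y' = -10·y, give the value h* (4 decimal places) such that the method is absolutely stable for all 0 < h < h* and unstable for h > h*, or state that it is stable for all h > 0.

On y'=λy, z=hλ:
  order 4, 4-stage ⇒ R(z)=1+z+z^2/2+z^3/6+z^4/24
  (e.g. R(-1.63)=0.27079, |R|=0.27079)

Solve |R(x)|<1 on ℝ⁻.
x=-1.63: |R|=0.2708
|R(-1.35)|=0.2896 |R(-1.03)|=0.3652 |R(-0.75)|=0.4741
Bisect:
  x_lo=-3.1034 |R|=1.5956  x_hi=-0.3409 |R|=0.7111
  mid=-1.72218 |R|=0.27599 →hi
  mid=-2.41281 |R|=0.56908 →hi
  mid=-2.75812 |R|=0.95980 →hi
  mid=-2.93078 |R|=1.24244 →lo
  mid=-2.84445 |R|=1.09292 →lo
  mid=-2.80129 |R|=1.02438 →lo
  mid=-2.77971 |R|=0.99161 →hi
  mid=-2.79050 |R|=1.00787 →lo
  ...
  [-2.78544,-2.78527] ⇒ x*=-2.7853
Interval (-2.7853, 0).

(-2.7853,0); λ=-10 ⇒ h* = 0.2785.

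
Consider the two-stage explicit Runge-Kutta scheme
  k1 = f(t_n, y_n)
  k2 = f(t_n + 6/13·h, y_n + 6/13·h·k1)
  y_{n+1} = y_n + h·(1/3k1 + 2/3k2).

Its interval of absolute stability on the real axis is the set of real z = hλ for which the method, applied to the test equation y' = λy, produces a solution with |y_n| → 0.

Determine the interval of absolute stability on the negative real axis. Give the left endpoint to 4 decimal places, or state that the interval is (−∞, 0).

Test eqn y'=λy, z=hλ:
  k1=λy_n ⇒ h·k1=z·y_n;  k2=λ(1+6/13z)y_n ⇒ h·k2=z(1+6/13z)y_n
  y_{n+1}/y_n = 1 + 1/3z + 2/3z(1+6/13z) = 1 + z + 4/13z²
  Hence R(z) = 1 + z + 4/13z².

Need |R(x)|<1, x<0.
x=-1.36: |R|=0.2091
R=1: x+4/13x²=0 ⇒ x=−13/4=-3.2500; min R=1−1/(4·4/13)=0.1875>−1
Confirm numerically:
  x=-2.431: |R|=0.38739 <1
  x=-2.141: |R|=0.26942 <1
  x=-2.138: |R|=0.26848 <1
  x=-1.527: |R|=0.19046 <1
  x=-3.673: |R|=1.47806 >1
  x=-3.585: |R|=1.36953 >1
Interval (-3.2500, 0).

(-3.2500, 0).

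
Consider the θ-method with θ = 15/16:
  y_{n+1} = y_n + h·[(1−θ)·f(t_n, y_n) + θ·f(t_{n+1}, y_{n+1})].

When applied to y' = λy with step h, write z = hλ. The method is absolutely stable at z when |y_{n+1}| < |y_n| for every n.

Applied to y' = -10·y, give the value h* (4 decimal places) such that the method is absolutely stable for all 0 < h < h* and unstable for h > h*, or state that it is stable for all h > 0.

unbounded; (−∞, 0). Any h>0 works for λ=-10.

Set f=λy, z=hλ:
  y_{n+1} = y_n + z·[1/16·y_n + 15/16·y_{n+1}] ⇒ (1 − 15/16z)y_{n+1} = (1 + 1/16z)y_n
  R(z) = (1 + 1/16z)/(1 − 15/16z).

Find x<0 with |R(x)|<1.
x=-1.43: |R|=0.3891
x=-2: |R|=0.3043
x=-10: |R|=0.0361
x=-100: |R|=0.0554
θ=15/16≥1/2 ⇒ |1+1/16x|<|1−15/16x| ∀x<0 ⇒ unbounded interval.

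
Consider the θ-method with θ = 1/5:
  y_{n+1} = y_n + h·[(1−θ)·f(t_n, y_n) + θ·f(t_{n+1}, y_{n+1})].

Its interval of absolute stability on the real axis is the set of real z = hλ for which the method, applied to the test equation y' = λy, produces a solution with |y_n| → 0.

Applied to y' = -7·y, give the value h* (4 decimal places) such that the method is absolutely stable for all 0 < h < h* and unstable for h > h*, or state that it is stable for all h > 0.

(-3.3333,0); λ=-7 ⇒ h* = (10/3)/7 = 0.4762.

On y'=λy, z=hλ:
  y_{n+1} = y_n + z·[4/5·y_n + 1/5·y_{n+1}] ⇒ (1 − 1/5z)y_{n+1} = (1 + 4/5z)y_n
  Hence R(z) = (1 + 4/5z)/(1 − 1/5z).

Solve |R(x)|<1 on ℝ⁻.
x=-0.84: |R|=0.2808
R=−1: 1+4/5x = −1+1/5x ⇒ -3/5x=2 ⇒ x=2/(-3/5)=-3.3333
Confirm numerically:
  x=-3.225: |R|=0.96049 <1
  x=-2.190: |R|=0.52295 <1
  x=-1.466: |R|=0.13362 <1
  x=-3.800: |R|=1.15909 >1
  x=-3.734: |R|=1.13762 >1
Interval (-3.3333, 0).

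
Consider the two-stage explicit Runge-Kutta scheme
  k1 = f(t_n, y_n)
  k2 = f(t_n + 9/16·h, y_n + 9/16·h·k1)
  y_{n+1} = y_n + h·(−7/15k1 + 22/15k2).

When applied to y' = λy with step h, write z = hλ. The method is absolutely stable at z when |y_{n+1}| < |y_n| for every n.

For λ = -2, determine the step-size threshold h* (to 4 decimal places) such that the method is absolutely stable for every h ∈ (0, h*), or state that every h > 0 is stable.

(-1.2121,0); λ=-2 ⇒ h* = (40/33)/2 = 0.6061.

Set f=λy, z=hλ:
  k1=λy_n ⇒ h·k1=z·y_n;  k2=λ(1+9/16z)y_n ⇒ h·k2=z(1+9/16z)y_n
  y_{n+1}/y_n = 1 − 7/15z + 22/15z(1+9/16z) = 1 + z + 33/40z²
  ⇒ R(z) = 1 + z + 33/40z².

Need |R(x)|<1, x<0.
x=-0.7: |R|=0.7042
R=1: x+33/40x²=0 ⇒ x=−40/33=-1.2121; min R=1−1/(4·33/40)=0.6970>−1
Confirm numerically:
  x=-1.095: |R|=0.89420 <1
  x=-1.054: |R|=0.86251 <1
  x=-0.964: |R|=0.80267 <1
  x=-0.732: |R|=0.71005 <1
  x=-1.733: |R|=1.74471 >1
  x=-1.722: |R|=1.72436 >1
  x=-1.251: |R|=1.04013 >1
Interval (-1.2121, 0).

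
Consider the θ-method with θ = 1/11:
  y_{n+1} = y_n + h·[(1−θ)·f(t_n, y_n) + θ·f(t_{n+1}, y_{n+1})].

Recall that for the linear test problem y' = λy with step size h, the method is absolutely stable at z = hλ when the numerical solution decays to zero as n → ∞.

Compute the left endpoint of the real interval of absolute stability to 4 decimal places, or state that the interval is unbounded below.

left endpoint -2.4444.

Set f=λy, z=hλ:
  y_{n+1} = y_n + z·[10/11·y_n + 1/11·y_{n+1}] ⇒ (1 − 1/11z)y_{n+1} = (1 + 10/11z)y_n
  so R(z) = (1 + 10/11z)/(1 − 1/11z).

Need |R(x)|<1, x<0.
x=-1.76: |R|=0.5172
R=−1: 1+10/11x = −1+1/11x ⇒ -9/11x=2 ⇒ x=2/(-9/11)=-2.4444
Confirm numerically:
  x=-1.790: |R|=0.53948 <1
  x=-1.588: |R|=0.38767 <1
  x=-1.003: |R|=0.08081 <1
  x=-2.846: |R|=1.26101 >1
  x=-2.716: |R|=1.17819 >1
  x=-2.492: |R|=1.03172 >1
So |R|<1 on (-2.4444, 0).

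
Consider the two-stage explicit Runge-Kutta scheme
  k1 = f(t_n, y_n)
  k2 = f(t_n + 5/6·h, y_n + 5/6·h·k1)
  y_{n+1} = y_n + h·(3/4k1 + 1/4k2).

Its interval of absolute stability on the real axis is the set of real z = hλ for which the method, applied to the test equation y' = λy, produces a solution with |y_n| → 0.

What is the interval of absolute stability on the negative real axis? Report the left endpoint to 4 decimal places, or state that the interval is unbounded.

(-4.8000, 0).

Test eqn y'=λy, z=hλ:
  k1=λy_n ⇒ h·k1=z·y_n;  k2=λ(1+5/6z)y_n ⇒ h·k2=z(1+5/6z)y_n
  y_{n+1}/y_n = 1 + 3/4z + 1/4z(1+5/6z) = 1 + z + 5/24z²
  ⇒ R(z) = 1 + z + 5/24z².

Boundary: |R(x)|=1, x<0.
x=-0.86: |R|=0.2941
R=1: x+5/24x²=0 ⇒ x=−24/5=-4.8000; min R=1−1/(4·5/24)=-0.2000>−1
Confirm numerically:
  x=-4.740: |R|=0.94075 <1
  x=-4.141: |R|=0.43148 <1
  x=-3.172: |R|=0.07584 <1
  x=-2.419: |R|=0.19992 <1
  x=-5.250: |R|=1.49219 >1
  x=-4.822: |R|=1.02210 >1
Interval (-4.8000, 0).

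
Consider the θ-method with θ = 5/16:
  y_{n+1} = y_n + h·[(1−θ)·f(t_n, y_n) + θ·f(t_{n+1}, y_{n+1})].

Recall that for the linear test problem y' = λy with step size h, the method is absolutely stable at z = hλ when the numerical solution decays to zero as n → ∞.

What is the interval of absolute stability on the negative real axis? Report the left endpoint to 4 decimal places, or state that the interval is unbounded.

Set f=λy, z=hλ:
  y_{n+1} = y_n + z·[11/16·y_n + 5/16·y_{n+1}] ⇒ (1 − 5/16z)y_{n+1} = (1 + 11/16z)y_n
  R(z) = (1 + 11/16z)/(1 − 5/16z).

Boundary: |R(x)|=1, x<0.
x=-0.43: |R|=0.6209
R=−1: 1+11/16x = −1+5/16x ⇒ -3/8x=2 ⇒ x=2/(-3/8)=-5.3333
Confirm numerically:
  x=-4.009: |R|=0.77955 <1
  x=-2.943: |R|=0.53306 <1
  x=-2.606: |R|=0.43631 <1
  x=-5.781: |R|=1.05982 >1
  x=-5.582: |R|=1.03398 >1
So |R|<1 on (-5.3333, 0).

z∈(-5.3333,0).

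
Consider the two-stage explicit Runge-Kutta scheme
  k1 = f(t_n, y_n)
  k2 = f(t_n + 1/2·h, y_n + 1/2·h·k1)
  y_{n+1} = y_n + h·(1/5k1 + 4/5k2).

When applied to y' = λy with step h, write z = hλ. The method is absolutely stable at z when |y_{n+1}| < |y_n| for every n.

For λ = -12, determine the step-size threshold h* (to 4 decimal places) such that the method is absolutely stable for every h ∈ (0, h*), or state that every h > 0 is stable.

(-2.5000,0); λ=-12 ⇒ h* = (5/2)/12 = 0.2083.

Test eqn y'=λy, z=hλ:
  k1=λy_n ⇒ h·k1=z·y_n;  k2=λ(1+1/2z)y_n ⇒ h·k2=z(1+1/2z)y_n
  y_{n+1}/y_n = 1 + 1/5z + 4/5z(1+1/2z) = 1 + z + 2/5z²
  R(z) = 1 + z + 2/5z².

Boundary: |R(x)|=1, x<0.
x=-0.91: |R|=0.4212
R=1: x+2/5x²=0 ⇒ x=−5/2=-2.5000; min R=1−1/(4·2/5)=0.3750>−1
Confirm numerically:
  x=-2.271: |R|=0.79198 <1
  x=-2.201: |R|=0.73676 <1
  x=-1.266: |R|=0.37510 <1
  x=-2.941: |R|=1.51879 >1
  x=-2.840: |R|=1.38624 >1
  x=-2.595: |R|=1.09861 >1
Interval (-2.5000, 0).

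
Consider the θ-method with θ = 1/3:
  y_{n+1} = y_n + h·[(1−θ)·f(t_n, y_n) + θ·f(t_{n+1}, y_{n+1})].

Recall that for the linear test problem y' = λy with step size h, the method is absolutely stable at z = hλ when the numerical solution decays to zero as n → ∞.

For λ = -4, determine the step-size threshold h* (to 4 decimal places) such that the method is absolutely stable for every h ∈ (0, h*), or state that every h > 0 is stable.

Test eqn y'=λy, z=hλ:
  y_{n+1} = y_n + z·[2/3·y_n + 1/3·y_{n+1}] ⇒ (1 − 1/3z)y_{n+1} = (1 + 2/3z)y_n
  ⇒ R(z) = (1 + 2/3z)/(1 − 1/3z).

Find x<0 with |R(x)|<1.
x=-1.76: |R|=0.1092
R=−1: 1+2/3x = −1+1/3x ⇒ -1/3x=2 ⇒ x=2/(-1/3)=-6.0000
Confirm numerically:
  x=-5.803: |R|=0.97762 <1
  x=-5.297: |R|=0.91527 <1
  x=-3.196: |R|=0.54745 <1
  x=-6.431: |R|=1.04570 >1
  x=-6.097: |R|=1.01066 >1
  x=-6.059: |R|=1.00651 >1
So |R|<1 on (-6.0000, 0).

(-6.0000,0); λ=-4 ⇒ h* = (6)/4 = 1.5000.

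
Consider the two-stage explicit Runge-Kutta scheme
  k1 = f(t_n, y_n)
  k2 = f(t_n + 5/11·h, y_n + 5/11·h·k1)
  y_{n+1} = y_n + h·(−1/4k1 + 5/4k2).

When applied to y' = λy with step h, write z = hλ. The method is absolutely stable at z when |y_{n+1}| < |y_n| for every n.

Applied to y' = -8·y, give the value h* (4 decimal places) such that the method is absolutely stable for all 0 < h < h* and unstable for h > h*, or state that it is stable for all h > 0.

(-1.7600,0); λ=-8 ⇒ h* = (44/25)/8 = 0.2200.

On y'=λy, z=hλ:
  k1=λy_n ⇒ h·k1=z·y_n;  k2=λ(1+5/11z)y_n ⇒ h·k2=z(1+5/11z)y_n
  y_{n+1}/y_n = 1 − 1/4z + 5/4z(1+5/11z) = 1 + z + 25/44z²
  ⇒ R(z) = 1 + z + 25/44z².

Boundary: |R(x)|=1, x<0.
x=-0.82: |R|=0.5620
R=1: x+25/44x²=0 ⇒ x=−44/25=-1.7600; min R=1−1/(4·25/44)=0.5600>−1
Confirm numerically:
  x=-1.093: |R|=0.58578 <1
  x=-0.815: |R|=0.56240 <1
  x=-0.786: |R|=0.56502 <1
  x=-2.087: |R|=1.38776 >1
  x=-1.830: |R|=1.07278 >1
Stable set (-1.7600, 0).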